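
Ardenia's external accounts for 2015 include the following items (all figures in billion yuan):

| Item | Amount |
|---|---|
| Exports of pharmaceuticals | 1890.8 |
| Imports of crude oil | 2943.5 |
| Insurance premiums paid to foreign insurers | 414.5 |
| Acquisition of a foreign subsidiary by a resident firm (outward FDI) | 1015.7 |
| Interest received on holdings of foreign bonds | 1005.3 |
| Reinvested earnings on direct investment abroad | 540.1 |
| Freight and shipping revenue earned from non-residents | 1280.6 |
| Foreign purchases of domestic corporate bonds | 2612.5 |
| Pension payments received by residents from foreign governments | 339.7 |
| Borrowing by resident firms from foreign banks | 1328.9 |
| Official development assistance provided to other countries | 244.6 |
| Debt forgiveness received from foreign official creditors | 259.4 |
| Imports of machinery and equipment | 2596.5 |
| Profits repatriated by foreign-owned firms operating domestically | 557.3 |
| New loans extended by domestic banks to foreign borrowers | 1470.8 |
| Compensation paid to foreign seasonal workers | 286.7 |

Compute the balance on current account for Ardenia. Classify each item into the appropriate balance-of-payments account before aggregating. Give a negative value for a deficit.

-1986.6

Goods: -2943.5 + 1890.8 - 2596.5 = -3649.2
Services: -414.5 + 1280.6 = 866.1
Primary income: 1005.3 + 540.1 - 286.7 - 557.3 = 701.4
Secondary income: 339.7 - 244.6 = 95.1
Current account = (-3649.2) + 866.1 + 701.4 + 95.1 = -1986.6
(Excluded from the current account — financial account: acquisition of a foreign subsidiary by a resident firm (outward FDI) 1015.7, foreign purchases of domestic corporate bonds 2612.5, borrowing by resident firms from foreign banks 1328.9, new loans extended by domestic banks to foreign borrowers 1470.8; capital account: debt forgiveness received from foreign official creditors 259.4.)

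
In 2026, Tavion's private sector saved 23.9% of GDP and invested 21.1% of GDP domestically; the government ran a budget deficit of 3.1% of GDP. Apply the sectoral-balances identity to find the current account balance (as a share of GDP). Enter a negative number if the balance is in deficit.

-0.3

By the sectoral-balances identity, CA = (S_private - I) + (T - G).
Private balance = 23.9 - 21.1 = 2.8
Government balance (T - G) = -3.1
CA = 2.8 + (-3.1) = -0.3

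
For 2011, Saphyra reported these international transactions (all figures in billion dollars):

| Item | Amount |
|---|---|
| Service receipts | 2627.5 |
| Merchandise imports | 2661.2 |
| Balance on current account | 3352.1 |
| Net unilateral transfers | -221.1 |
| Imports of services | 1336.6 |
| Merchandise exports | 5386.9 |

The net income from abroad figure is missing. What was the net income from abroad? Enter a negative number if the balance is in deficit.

Current account = goods balance + services balance + net primary income + net secondary income
Sum of the known components = 3795.5
Net income from abroad = CA - (known components) = 3352.1 - 3795.5 = -443.4

-443.4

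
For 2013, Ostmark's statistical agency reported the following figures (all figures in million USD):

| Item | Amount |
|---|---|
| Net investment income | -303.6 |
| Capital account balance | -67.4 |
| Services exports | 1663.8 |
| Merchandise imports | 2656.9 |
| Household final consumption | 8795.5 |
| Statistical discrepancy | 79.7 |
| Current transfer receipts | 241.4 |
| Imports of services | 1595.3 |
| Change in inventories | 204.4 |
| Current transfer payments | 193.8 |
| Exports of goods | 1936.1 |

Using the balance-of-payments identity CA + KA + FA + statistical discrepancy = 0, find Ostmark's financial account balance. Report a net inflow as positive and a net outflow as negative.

Goods balance = 1936.1 - 2656.9 = -720.8
Services balance = 1663.8 - 1595.3 = 68.5
Trade balance (goods + services) = -720.8 + 68.5 = -652.3
Net primary income = -303.6
Net secondary income = 241.4 - 193.8 = 47.6
Current account = -652.3 + (-303.6) + 47.6 = -908.3
Financial account = -(-908.3 + (-67.4) + 79.7) = 896.0

896.0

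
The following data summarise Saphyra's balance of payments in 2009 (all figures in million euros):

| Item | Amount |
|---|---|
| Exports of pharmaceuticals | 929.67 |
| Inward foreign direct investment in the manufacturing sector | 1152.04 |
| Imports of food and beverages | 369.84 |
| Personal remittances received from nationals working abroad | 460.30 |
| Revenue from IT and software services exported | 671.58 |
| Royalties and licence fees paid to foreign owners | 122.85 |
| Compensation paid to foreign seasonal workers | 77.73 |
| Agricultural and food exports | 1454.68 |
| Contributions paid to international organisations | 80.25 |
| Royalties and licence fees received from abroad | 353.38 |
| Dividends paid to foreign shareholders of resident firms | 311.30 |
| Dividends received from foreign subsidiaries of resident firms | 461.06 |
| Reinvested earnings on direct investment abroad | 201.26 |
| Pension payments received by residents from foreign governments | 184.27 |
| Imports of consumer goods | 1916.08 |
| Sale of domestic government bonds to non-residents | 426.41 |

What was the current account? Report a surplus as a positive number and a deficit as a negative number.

Goods: 1454.68 + 929.67 - 369.84 - 1916.08 = 98.43
Services: 353.38 + 671.58 - 122.85 = 902.11
Primary income: -77.73 + 201.26 + 461.06 - 311.30 = 273.29
Secondary income: -80.25 + 184.27 + 460.30 = 564.32
Current account = 98.43 + 902.11 + 273.29 + 564.32 = 1838.15
(Excluded from the current account — financial account: inward foreign direct investment in the manufacturing sector 1152.04, sale of domestic government bonds to non-residents 426.41.)

1838.15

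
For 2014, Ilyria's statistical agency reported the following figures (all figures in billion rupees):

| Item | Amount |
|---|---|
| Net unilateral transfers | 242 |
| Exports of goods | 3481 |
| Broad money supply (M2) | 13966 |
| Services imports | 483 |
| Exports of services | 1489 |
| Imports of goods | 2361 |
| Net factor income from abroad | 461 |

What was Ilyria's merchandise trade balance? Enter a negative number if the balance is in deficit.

Goods balance = 3481 - 2361 = 1120

1120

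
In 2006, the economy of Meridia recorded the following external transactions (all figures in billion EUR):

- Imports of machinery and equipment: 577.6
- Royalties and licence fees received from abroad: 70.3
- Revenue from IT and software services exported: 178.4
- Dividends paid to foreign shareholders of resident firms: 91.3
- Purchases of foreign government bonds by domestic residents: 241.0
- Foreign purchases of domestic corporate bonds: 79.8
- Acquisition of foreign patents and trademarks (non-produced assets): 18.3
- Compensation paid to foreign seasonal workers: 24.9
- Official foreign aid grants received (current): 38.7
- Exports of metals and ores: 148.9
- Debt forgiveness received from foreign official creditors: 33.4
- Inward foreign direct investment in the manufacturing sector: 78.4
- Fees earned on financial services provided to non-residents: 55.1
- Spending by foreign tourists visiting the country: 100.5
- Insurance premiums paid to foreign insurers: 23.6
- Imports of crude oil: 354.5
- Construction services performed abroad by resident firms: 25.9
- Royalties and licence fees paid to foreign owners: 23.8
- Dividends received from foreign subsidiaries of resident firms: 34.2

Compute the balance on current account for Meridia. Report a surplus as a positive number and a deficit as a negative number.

Goods: 148.9 - 577.6 - 354.5 = -783.2
Services: 25.9 + 70.3 + 55.1 - 23.6 - 23.8 + 178.4 + 100.5 = 382.8
Primary income: -24.9 + 34.2 - 91.3 = -82.0
Secondary income: 38.7
Current account = (-783.2) + 382.8 + (-82.0) + 38.7 = -443.7
(Excluded from the current account — financial account: purchases of foreign government bonds by domestic residents 241.0, foreign purchases of domestic corporate bonds 79.8, inward foreign direct investment in the manufacturing sector 78.4; capital account: acquisition of foreign patents and trademarks (non-produced assets) 18.3, debt forgiveness received from foreign official creditors 33.4.)

-443.7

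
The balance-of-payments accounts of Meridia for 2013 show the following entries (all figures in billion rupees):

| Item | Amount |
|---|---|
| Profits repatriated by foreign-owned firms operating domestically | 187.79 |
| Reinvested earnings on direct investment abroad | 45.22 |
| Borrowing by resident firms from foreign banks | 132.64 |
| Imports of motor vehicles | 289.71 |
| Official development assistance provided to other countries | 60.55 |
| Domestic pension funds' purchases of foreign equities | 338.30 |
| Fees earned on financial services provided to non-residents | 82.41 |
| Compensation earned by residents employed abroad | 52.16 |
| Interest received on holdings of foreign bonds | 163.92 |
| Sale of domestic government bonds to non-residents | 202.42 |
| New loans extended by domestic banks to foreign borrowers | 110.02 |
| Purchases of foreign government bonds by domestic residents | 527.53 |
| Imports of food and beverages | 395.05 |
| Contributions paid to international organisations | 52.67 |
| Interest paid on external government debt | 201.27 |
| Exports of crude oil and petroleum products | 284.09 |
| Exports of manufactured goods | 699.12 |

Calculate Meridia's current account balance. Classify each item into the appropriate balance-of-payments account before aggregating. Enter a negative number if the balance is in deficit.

139.88

Goods: -395.05 + 699.12 + 284.09 - 289.71 = 298.45
Services: 82.41
Primary income: -201.27 + 45.22 - 187.79 + 163.92 + 52.16 = -127.76
Secondary income: -60.55 - 52.67 = -113.22
Current account = 298.45 + 82.41 + (-127.76) + (-113.22) = 139.88
(Excluded from the current account — financial account: borrowing by resident firms from foreign banks 132.64, domestic pension funds' purchases of foreign equities 338.30, sale of domestic government bonds to non-residents 202.42, new loans extended by domestic banks to foreign borrowers 110.02, purchases of foreign government bonds by domestic residents 527.53.)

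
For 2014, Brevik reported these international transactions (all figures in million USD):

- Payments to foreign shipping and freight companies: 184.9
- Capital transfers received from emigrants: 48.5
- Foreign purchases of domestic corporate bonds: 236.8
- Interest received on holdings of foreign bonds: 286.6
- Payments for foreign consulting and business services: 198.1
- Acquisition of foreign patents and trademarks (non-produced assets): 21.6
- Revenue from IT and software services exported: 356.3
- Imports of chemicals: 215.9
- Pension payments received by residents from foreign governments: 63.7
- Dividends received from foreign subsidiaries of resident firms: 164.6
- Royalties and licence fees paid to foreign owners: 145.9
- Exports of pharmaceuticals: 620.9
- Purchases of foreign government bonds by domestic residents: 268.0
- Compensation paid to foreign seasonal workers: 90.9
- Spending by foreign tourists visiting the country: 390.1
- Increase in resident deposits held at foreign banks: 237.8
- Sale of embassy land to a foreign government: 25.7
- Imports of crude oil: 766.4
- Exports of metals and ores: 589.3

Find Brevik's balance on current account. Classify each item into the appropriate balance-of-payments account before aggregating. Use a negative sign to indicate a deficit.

Goods: 620.9 + 589.3 - 215.9 - 766.4 = 227.9
Services: -145.9 + 390.1 - 198.1 - 184.9 + 356.3 = 217.5
Primary income: -90.9 + 164.6 + 286.6 = 360.3
Secondary income: 63.7
Current account = 227.9 + 217.5 + 360.3 + 63.7 = 869.4
(Excluded from the current account — capital account: capital transfers received from emigrants 48.5, acquisition of foreign patents and trademarks (non-produced assets) 21.6, sale of embassy land to a foreign government 25.7; financial account: foreign purchases of domestic corporate bonds 236.8, purchases of foreign government bonds by domestic residents 268.0, increase in resident deposits held at foreign banks 237.8.)

869.4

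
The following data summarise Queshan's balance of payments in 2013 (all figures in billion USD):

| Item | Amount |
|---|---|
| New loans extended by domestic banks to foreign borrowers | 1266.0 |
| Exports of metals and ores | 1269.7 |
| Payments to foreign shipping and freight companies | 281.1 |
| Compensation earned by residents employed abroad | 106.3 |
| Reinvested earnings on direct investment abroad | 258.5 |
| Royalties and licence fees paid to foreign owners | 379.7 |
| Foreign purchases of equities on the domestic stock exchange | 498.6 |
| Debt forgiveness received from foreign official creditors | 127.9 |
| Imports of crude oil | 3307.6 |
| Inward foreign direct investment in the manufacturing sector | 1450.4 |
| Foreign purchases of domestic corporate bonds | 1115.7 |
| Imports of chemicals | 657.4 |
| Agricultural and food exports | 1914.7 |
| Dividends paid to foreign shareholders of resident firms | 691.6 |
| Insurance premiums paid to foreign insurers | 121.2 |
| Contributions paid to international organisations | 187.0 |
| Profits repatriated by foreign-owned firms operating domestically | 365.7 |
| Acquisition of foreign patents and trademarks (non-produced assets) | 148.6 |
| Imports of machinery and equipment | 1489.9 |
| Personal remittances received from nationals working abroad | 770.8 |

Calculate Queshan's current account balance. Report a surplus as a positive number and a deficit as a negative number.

Goods: -3307.6 - 1489.9 + 1914.7 - 657.4 + 1269.7 = -2270.5
Services: -281.1 - 379.7 - 121.2 = -782.0
Primary income: 106.3 + 258.5 - 365.7 - 691.6 = -692.5
Secondary income: 770.8 - 187.0 = 583.8
Current account = (-2270.5) + (-782.0) + (-692.5) + 583.8 = -3161.2
(Excluded from the current account — financial account: new loans extended by domestic banks to foreign borrowers 1266.0, foreign purchases of equities on the domestic stock exchange 498.6, inward foreign direct investment in the manufacturing sector 1450.4, foreign purchases of domestic corporate bonds 1115.7; capital account: debt forgiveness received from foreign official creditors 127.9, acquisition of foreign patents and trademarks (non-produced assets) 148.6.)

-3161.2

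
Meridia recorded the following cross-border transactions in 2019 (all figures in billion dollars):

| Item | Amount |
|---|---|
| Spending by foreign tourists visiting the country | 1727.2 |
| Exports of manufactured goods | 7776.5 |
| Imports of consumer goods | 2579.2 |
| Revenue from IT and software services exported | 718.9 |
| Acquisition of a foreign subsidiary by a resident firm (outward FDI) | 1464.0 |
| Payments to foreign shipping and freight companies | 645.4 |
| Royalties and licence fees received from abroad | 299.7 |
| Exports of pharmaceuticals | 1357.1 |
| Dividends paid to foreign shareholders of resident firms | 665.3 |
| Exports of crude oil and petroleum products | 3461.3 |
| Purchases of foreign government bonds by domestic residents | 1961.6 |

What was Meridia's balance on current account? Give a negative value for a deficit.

11450.8

Goods: 7776.5 + 1357.1 + 3461.3 - 2579.2 = 10015.7
Services: 1727.2 + 299.7 - 645.4 + 718.9 = 2100.4
Primary income: -665.3
Current account = 10015.7 + 2100.4 + (-665.3) = 11450.8
(Excluded from the current account — financial account: acquisition of a foreign subsidiary by a resident firm (outward FDI) 1464.0, purchases of foreign government bonds by domestic residents 1961.6.)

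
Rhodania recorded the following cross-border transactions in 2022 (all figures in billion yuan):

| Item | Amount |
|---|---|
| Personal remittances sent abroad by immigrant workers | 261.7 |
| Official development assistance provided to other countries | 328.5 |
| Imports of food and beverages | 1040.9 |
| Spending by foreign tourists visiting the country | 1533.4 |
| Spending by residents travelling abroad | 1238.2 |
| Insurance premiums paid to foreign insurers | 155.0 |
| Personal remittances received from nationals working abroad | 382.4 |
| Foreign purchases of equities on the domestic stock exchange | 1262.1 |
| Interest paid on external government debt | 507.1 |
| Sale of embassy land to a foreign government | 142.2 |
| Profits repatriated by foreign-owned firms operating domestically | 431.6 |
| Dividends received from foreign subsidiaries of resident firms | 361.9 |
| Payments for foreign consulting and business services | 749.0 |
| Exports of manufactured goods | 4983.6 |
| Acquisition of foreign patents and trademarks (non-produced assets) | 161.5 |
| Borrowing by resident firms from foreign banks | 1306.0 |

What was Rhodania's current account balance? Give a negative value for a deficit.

2549.3

Goods: 4983.6 - 1040.9 = 3942.7
Services: 1533.4 - 749.0 - 1238.2 - 155.0 = -608.8
Primary income: -507.1 - 431.6 + 361.9 = -576.8
Secondary income: -328.5 - 261.7 + 382.4 = -207.8
Current account = 3942.7 + (-608.8) + (-576.8) + (-207.8) = 2549.3
(Excluded from the current account — financial account: foreign purchases of equities on the domestic stock exchange 1262.1, borrowing by resident firms from foreign banks 1306.0; capital account: sale of embassy land to a foreign government 142.2, acquisition of foreign patents and trademarks (non-produced assets) 161.5.)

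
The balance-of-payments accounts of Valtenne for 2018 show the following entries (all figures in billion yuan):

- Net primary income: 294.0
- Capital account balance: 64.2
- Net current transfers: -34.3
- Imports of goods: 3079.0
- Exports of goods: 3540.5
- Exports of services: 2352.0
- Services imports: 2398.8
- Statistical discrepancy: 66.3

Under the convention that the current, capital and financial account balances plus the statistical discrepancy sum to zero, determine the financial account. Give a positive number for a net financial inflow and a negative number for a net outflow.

-804.9

Goods balance = 3540.5 - 3079.0 = 461.5
Services balance = 2352.0 - 2398.8 = -46.8
Trade balance (goods + services) = 461.5 + (-46.8) = 414.7
Net primary income = 294.0
Net secondary income = -34.3
Current account = 414.7 + 294.0 + (-34.3) = 674.4
Financial account = -(674.4 + 64.2 + 66.3) = -804.9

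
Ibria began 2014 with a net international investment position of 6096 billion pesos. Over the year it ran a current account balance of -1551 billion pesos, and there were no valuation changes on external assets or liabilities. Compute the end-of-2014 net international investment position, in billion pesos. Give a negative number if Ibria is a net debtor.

With no valuation effects, change in NIIP = current account = -1551
End-of-year NIIP = 6096 + (-1551) = 4545

4545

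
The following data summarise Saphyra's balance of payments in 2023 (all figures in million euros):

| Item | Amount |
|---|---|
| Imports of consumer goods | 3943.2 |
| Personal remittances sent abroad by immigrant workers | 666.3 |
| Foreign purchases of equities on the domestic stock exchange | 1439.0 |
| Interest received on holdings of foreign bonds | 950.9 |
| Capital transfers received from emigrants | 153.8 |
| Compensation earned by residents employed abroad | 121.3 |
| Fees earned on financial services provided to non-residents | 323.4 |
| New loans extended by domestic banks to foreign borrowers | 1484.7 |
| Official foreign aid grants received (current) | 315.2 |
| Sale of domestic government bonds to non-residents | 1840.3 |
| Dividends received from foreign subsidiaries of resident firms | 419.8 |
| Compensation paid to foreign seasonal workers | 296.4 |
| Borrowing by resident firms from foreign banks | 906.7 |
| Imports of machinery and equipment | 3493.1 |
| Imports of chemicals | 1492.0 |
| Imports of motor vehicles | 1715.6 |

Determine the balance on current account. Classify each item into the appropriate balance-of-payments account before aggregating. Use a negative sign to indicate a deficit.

Goods: -1715.6 - 3493.1 - 1492.0 - 3943.2 = -10643.9
Services: 323.4
Primary income: 950.9 + 419.8 - 296.4 + 121.3 = 1195.6
Secondary income: 315.2 - 666.3 = -351.1
Current account = (-10643.9) + 323.4 + 1195.6 + (-351.1) = -9476.0
(Excluded from the current account — financial account: foreign purchases of equities on the domestic stock exchange 1439.0, new loans extended by domestic banks to foreign borrowers 1484.7, sale of domestic government bonds to non-residents 1840.3, borrowing by resident firms from foreign banks 906.7; capital account: capital transfers received from emigrants 153.8.)

-9476.0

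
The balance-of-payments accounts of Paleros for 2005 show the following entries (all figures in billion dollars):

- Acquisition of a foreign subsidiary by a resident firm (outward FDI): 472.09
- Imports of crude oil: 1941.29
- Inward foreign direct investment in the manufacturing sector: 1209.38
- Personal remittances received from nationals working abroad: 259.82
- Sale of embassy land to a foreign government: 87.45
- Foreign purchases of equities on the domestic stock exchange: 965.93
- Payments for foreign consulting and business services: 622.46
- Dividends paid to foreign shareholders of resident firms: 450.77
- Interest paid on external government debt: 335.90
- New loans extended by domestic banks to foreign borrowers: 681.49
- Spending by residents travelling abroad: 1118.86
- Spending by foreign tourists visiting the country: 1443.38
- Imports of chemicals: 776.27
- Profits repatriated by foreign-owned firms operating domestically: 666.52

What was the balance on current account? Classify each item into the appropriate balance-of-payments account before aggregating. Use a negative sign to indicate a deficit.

Goods: -1941.29 - 776.27 = -2717.56
Services: -1118.86 + 1443.38 - 622.46 = -297.94
Primary income: -335.90 - 450.77 - 666.52 = -1453.19
Secondary income: 259.82
Current account = (-2717.56) + (-297.94) + (-1453.19) + 259.82 = -4208.87
(Excluded from the current account — financial account: acquisition of a foreign subsidiary by a resident firm (outward FDI) 472.09, inward foreign direct investment in the manufacturing sector 1209.38, foreign purchases of equities on the domestic stock exchange 965.93, new loans extended by domestic banks to foreign borrowers 681.49; capital account: sale of embassy land to a foreign government 87.45.)

-4208.87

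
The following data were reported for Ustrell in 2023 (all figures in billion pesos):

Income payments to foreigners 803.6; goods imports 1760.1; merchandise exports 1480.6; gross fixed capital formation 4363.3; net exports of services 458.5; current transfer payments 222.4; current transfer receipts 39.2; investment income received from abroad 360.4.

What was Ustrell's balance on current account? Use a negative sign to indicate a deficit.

-447.4

Goods balance = 1480.6 - 1760.1 = -279.5
Services balance = 458.5
Trade balance (goods + services) = -279.5 + 458.5 = 179.0
Net primary income = 360.4 - 803.6 = -443.2
Net secondary income = 39.2 - 222.4 = -183.2
Current account = 179.0 + (-443.2) + (-183.2) = -447.4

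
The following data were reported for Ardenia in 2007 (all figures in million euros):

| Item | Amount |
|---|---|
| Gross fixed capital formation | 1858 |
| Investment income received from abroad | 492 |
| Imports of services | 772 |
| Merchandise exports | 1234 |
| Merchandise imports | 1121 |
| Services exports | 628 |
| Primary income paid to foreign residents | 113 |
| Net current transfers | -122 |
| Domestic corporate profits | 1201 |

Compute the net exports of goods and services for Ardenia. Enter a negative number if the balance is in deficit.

-31

Goods balance = 1234 - 1121 = 113
Services balance = 628 - 772 = -144
Trade balance (goods + services) = 113 + (-144) = -31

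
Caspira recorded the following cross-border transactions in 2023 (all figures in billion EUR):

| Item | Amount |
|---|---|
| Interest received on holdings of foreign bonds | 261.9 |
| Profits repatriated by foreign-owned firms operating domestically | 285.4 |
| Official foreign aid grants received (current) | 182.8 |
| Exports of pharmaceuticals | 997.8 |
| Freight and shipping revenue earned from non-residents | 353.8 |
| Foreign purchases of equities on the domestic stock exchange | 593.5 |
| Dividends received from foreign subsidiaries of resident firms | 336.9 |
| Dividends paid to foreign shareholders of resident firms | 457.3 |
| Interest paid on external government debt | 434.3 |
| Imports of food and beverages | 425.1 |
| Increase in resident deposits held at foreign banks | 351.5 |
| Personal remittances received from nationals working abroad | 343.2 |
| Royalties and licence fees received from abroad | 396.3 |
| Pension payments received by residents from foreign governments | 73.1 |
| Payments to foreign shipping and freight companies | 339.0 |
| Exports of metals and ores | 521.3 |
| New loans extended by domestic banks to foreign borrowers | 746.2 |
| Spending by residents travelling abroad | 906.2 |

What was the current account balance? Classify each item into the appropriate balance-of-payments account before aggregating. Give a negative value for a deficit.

619.8

Goods: -425.1 + 521.3 + 997.8 = 1094.0
Services: -339.0 - 906.2 + 396.3 + 353.8 = -495.1
Primary income: 336.9 - 457.3 + 261.9 - 434.3 - 285.4 = -578.2
Secondary income: 343.2 + 182.8 + 73.1 = 599.1
Current account = 1094.0 + (-495.1) + (-578.2) + 599.1 = 619.8
(Excluded from the current account — financial account: foreign purchases of equities on the domestic stock exchange 593.5, increase in resident deposits held at foreign banks 351.5, new loans extended by domestic banks to foreign borrowers 746.2.)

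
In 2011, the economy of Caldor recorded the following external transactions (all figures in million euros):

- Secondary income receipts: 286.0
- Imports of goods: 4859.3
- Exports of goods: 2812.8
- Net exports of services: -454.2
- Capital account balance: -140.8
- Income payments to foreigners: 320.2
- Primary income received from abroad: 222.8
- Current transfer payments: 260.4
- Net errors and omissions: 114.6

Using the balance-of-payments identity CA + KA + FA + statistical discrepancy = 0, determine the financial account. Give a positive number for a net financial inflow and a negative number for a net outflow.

2598.7

Goods balance = 2812.8 - 4859.3 = -2046.5
Services balance = -454.2
Trade balance (goods + services) = -2046.5 + (-454.2) = -2500.7
Net primary income = 222.8 - 320.2 = -97.4
Net secondary income = 286.0 - 260.4 = 25.6
Current account = -2500.7 + (-97.4) + 25.6 = -2572.5
Financial account = -(-2572.5 + (-140.8) + 114.6) = 2598.7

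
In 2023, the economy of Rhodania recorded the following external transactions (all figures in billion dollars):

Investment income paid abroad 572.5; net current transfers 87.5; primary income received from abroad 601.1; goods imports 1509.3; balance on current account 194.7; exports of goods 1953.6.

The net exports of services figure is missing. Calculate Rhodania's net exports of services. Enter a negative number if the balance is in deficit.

Current account = goods balance + services balance + net primary income + net secondary income
Sum of the known components = 560.4
Net exports of services = CA - (known components) = 194.7 - 560.4 = -365.7

-365.7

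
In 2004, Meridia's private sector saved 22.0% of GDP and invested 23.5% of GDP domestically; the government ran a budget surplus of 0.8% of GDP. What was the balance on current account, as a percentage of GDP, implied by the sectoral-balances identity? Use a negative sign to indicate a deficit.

By the sectoral-balances identity, CA = (S_private - I) + (T - G).
Private balance = 22.0 - 23.5 = -1.5
Government balance (T - G) = 0.8
CA = -1.5 + 0.8 = -0.7

-0.7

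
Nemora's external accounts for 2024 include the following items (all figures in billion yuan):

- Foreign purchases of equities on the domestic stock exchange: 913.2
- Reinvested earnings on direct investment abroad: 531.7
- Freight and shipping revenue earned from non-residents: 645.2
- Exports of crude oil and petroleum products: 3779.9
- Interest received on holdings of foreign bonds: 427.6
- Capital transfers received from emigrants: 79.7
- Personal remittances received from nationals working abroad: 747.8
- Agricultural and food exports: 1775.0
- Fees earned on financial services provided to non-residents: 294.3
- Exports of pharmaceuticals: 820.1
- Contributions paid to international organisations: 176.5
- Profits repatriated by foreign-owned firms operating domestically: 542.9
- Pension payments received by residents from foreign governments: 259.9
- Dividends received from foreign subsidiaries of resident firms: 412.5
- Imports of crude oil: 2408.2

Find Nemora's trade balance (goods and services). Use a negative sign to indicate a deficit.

Goods: 3779.9 + 820.1 + 1775.0 - 2408.2 = 3966.8
Services: 294.3 + 645.2 = 939.5
Trade balance = 3966.8 + 939.5 = 4906.3
(Excluded from the trade balance — financial account: foreign purchases of equities on the domestic stock exchange 913.2; primary income: reinvested earnings on direct investment abroad 531.7, interest received on holdings of foreign bonds 427.6, profits repatriated by foreign-owned firms operating domestically 542.9, dividends received from foreign subsidiaries of resident firms 412.5; capital account: capital transfers received from emigrants 79.7; secondary income: personal remittances received from nationals working abroad 747.8, contributions paid to international organisations 176.5, pension payments received by residents from foreign governments 259.9.)

4906.3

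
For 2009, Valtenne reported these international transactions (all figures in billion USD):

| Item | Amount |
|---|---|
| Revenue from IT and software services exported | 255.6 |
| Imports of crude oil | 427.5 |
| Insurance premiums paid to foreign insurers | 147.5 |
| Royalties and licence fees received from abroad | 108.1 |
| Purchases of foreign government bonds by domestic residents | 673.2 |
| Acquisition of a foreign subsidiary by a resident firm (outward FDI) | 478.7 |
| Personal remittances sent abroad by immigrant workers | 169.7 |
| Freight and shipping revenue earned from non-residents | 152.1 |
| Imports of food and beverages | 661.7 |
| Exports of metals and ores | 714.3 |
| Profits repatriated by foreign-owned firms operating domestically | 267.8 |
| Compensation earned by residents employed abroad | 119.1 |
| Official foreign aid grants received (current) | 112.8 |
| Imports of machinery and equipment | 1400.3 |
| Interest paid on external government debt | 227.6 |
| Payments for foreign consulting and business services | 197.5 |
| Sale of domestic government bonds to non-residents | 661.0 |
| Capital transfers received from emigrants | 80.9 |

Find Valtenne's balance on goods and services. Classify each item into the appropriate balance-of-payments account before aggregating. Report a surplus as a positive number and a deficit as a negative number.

-1604.4

Goods: -427.5 - 661.7 - 1400.3 + 714.3 = -1775.2
Services: 108.1 - 197.5 - 147.5 + 255.6 + 152.1 = 170.8
Trade balance = -1775.2 + 170.8 = -1604.4
(Excluded from the trade balance — financial account: purchases of foreign government bonds by domestic residents 673.2, acquisition of a foreign subsidiary by a resident firm (outward FDI) 478.7, sale of domestic government bonds to non-residents 661.0; secondary income: personal remittances sent abroad by immigrant workers 169.7, official foreign aid grants received (current) 112.8; primary income: profits repatriated by foreign-owned firms operating domestically 267.8, compensation earned by residents employed abroad 119.1, interest paid on external government debt 227.6; capital account: capital transfers received from emigrants 80.9.)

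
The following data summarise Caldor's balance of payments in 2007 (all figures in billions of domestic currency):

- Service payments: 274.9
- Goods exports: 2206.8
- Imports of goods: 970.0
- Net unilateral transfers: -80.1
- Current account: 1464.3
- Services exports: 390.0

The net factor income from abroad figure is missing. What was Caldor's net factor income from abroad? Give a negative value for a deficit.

192.5

Current account = goods balance + services balance + net primary income + net secondary income
Sum of the known components = 1271.8
Net factor income from abroad = CA - (known components) = 1464.3 - 1271.8 = 192.5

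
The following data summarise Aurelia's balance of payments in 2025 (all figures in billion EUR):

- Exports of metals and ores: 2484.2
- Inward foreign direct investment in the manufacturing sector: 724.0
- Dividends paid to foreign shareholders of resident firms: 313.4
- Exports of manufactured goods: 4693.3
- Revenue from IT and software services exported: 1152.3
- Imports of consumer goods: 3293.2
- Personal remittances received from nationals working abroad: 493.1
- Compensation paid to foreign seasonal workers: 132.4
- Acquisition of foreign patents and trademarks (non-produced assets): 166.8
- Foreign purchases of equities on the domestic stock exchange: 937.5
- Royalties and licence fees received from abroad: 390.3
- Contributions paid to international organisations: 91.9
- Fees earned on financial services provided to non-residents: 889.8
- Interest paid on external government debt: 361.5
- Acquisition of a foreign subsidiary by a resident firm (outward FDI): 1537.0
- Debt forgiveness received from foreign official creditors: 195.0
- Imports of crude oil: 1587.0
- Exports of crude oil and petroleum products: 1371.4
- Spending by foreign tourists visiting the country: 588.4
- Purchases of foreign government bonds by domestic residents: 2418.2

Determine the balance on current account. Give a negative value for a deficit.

Goods: 2484.2 + 1371.4 + 4693.3 - 3293.2 - 1587.0 = 3668.7
Services: 588.4 + 1152.3 + 390.3 + 889.8 = 3020.8
Primary income: -361.5 - 313.4 - 132.4 = -807.3
Secondary income: -91.9 + 493.1 = 401.2
Current account = 3668.7 + 3020.8 + (-807.3) + 401.2 = 6283.4
(Excluded from the current account — financial account: inward foreign direct investment in the manufacturing sector 724.0, foreign purchases of equities on the domestic stock exchange 937.5, acquisition of a foreign subsidiary by a resident firm (outward FDI) 1537.0, purchases of foreign government bonds by domestic residents 2418.2; capital account: acquisition of foreign patents and trademarks (non-produced assets) 166.8, debt forgiveness received from foreign official creditors 195.0.)

6283.4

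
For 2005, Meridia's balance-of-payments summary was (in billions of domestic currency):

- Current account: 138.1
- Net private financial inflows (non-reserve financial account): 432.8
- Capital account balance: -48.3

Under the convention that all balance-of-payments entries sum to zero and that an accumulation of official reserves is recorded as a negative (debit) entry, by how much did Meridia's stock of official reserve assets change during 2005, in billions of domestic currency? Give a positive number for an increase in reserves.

Official reserve transactions balance = -(138.1 + (-48.3) + 432.8) = -522.6
An accumulation of reserves is recorded as a debit (negative entry), so the change in the stock of reserves is the negative of that balance.
Change in official reserves = -(-522.6) = 522.6

522.6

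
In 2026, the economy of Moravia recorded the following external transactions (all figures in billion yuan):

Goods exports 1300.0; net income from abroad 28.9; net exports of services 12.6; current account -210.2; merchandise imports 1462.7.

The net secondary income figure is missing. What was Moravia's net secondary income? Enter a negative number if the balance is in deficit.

-89.0

Current account = goods balance + services balance + net primary income + net secondary income
Sum of the known components = -121.2
Net secondary income = CA - (known components) = -210.2 - (-121.2) = -89.0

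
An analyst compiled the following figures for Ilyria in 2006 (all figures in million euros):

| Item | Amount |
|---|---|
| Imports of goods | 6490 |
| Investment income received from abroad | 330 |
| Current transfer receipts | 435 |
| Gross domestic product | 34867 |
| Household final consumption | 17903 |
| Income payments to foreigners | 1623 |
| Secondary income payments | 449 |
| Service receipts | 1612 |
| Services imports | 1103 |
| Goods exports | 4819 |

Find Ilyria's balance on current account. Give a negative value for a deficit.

Goods balance = 4819 - 6490 = -1671
Services balance = 1612 - 1103 = 509
Trade balance (goods + services) = -1671 + 509 = -1162
Net primary income = 330 - 1623 = -1293
Net secondary income = 435 - 449 = -14
Current account = -1162 + (-1293) + (-14) = -2469

-2469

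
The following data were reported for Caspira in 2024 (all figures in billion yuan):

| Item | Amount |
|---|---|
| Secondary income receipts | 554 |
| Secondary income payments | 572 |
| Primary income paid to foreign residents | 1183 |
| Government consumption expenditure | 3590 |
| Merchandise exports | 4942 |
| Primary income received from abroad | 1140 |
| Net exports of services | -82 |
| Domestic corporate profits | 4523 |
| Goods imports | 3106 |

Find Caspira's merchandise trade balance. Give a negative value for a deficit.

Goods balance = 4942 - 3106 = 1836

1836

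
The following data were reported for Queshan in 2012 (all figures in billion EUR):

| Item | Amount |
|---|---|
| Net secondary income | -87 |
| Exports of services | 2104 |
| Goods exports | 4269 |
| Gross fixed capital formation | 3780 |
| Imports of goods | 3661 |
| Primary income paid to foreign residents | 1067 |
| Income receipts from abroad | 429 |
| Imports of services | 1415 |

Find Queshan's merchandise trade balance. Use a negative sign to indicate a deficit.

608

Goods balance = 4269 - 3661 = 608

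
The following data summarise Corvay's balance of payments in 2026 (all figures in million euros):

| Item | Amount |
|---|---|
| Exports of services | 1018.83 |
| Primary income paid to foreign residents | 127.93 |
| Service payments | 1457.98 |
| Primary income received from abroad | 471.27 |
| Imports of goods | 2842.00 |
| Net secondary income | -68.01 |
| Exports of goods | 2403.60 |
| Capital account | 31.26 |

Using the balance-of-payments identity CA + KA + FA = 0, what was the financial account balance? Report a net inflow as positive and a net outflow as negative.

570.96

Goods balance = 2403.60 - 2842.00 = -438.40
Services balance = 1018.83 - 1457.98 = -439.15
Trade balance (goods + services) = -438.40 + (-439.15) = -877.55
Net primary income = 471.27 - 127.93 = 343.34
Net secondary income = -68.01
Current account = -877.55 + 343.34 + (-68.01) = -602.22
Financial account = -(-602.22 + 31.26) = 570.96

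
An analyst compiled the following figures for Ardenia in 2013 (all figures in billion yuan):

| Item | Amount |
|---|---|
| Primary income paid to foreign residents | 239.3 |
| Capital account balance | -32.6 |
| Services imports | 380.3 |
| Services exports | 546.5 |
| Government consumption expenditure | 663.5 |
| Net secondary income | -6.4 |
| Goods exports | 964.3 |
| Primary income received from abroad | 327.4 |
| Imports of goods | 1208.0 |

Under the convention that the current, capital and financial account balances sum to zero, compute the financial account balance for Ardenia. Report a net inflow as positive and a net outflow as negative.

28.4

Goods balance = 964.3 - 1208.0 = -243.7
Services balance = 546.5 - 380.3 = 166.2
Trade balance (goods + services) = -243.7 + 166.2 = -77.5
Net primary income = 327.4 - 239.3 = 88.1
Net secondary income = -6.4
Current account = -77.5 + 88.1 + (-6.4) = 4.2
Financial account = -(4.2 + (-32.6)) = 28.4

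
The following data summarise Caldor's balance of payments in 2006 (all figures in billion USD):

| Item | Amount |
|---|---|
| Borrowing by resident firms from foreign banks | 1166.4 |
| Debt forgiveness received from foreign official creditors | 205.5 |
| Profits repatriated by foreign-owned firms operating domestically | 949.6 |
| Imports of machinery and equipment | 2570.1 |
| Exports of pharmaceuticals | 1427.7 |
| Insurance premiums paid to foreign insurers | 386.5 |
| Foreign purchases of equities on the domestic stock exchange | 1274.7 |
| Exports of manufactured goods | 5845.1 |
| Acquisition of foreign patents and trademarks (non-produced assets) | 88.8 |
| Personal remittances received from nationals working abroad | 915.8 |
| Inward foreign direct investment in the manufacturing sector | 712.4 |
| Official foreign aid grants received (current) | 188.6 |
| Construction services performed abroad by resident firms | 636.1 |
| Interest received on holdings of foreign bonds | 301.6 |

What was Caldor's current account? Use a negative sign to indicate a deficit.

Goods: 5845.1 + 1427.7 - 2570.1 = 4702.7
Services: -386.5 + 636.1 = 249.6
Primary income: 301.6 - 949.6 = -648.0
Secondary income: 188.6 + 915.8 = 1104.4
Current account = 4702.7 + 249.6 + (-648.0) + 1104.4 = 5408.7
(Excluded from the current account — financial account: borrowing by resident firms from foreign banks 1166.4, foreign purchases of equities on the domestic stock exchange 1274.7, inward foreign direct investment in the manufacturing sector 712.4; capital account: debt forgiveness received from foreign official creditors 205.5, acquisition of foreign patents and trademarks (non-produced assets) 88.8.)

5408.7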